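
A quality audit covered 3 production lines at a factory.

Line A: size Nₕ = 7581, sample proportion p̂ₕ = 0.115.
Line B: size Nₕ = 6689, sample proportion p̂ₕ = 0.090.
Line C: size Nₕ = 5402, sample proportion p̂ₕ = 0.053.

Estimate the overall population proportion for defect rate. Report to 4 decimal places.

Wₕ = Nₕ/N with N = 19672: 0.3854, 0.3400, 0.2746.
p̂_st = 0.3854·0.115 + 0.3400·0.090 + 0.2746·0.053 ≈ 0.089474... → 0.0895.

0.0895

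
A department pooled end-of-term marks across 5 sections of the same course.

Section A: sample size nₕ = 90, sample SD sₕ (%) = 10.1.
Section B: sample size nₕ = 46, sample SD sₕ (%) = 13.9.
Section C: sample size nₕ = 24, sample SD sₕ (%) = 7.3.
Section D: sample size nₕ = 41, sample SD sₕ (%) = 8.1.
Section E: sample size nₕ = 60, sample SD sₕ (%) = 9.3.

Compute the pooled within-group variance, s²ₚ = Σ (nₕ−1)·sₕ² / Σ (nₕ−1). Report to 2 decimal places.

Degrees of freedom: 89 + 45 + 23 + 40 + 59 = 256.
Σ(nₕ−1)sₕ² = 89·102.01 + 45·193.21 + 23·53.29 + 40·65.61 + 59·86.49 = 26726.32.
s²ₚ = 26726.32 / 256 = 104.3997... → 104.40.

104.40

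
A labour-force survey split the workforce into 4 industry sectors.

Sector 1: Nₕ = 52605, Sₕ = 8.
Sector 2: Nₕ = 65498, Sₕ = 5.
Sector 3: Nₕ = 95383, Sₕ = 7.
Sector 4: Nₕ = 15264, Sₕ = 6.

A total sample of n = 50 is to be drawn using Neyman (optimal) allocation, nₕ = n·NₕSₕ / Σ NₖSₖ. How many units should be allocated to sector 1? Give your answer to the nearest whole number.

14

1: NₕSₕ = 52605·8 = 420840
2: NₕSₕ = 65498·5 = 327490
3: NₕSₕ = 95383·7 = 667681
4: NₕSₕ = 15264·6 = 91584
Σ NₕSₕ = 1507595.
n_1 = 50·420840/1507595 = 13.957... → 14.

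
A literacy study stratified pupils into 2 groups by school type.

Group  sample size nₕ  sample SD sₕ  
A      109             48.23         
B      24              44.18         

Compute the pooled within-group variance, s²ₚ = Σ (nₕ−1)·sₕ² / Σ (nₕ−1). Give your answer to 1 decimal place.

2260.4

Degrees of freedom: 108 + 23 = 131.
Σ(nₕ−1)sₕ² = 108·2326.1329 + 23·1951.8724 = 296115.4184.
s²ₚ = 296115.4184 / 131 = 2260.423... → 2260.4.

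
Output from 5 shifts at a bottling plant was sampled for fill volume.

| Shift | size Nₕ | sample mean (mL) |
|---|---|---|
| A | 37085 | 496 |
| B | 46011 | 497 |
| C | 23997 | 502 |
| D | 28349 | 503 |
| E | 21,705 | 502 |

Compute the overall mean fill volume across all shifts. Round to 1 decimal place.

499.3

N = 157147; weights Wₕ = Nₕ/N = (0.2360, 0.2928, 0.1527, 0.1804, 0.1381).
x̄_st = Σ Wₕ·x̄ₕ = 0.2360·496 + 0.2928·497 + 0.1527·502 + 0.1804·503 + 0.1381·502 ≈ 499.301...
→ 499.3.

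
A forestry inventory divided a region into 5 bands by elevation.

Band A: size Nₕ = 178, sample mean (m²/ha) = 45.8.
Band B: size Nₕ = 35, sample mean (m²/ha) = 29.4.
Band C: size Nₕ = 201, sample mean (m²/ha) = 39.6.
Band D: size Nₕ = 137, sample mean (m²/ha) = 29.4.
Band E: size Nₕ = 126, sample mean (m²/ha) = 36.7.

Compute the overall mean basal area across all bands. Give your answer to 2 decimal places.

N = 178 + 35 + 201 + 137 + 126 = 677.
The stratified mean weights each stratum mean by its population share Nₕ/N.
Σ Nₕx̄ₕ = 178·45.8 + 35·29.4 + 201·39.6 + 137·29.4 + 126·36.7 = 8152.4 + 1029 + 7959.6 + 4027.8 + 4624.2 = 25793.
Divide by N: 25793 / 677 = 38.0990... → 38.10.

38.10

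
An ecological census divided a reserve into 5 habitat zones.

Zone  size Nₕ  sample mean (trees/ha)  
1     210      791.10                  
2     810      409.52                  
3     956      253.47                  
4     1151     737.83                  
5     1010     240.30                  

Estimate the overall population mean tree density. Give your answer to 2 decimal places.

442.86

x̄_st = (Σ Nₕx̄ₕ) / (Σ Nₕ) = (210·791.10 + 810·409.52 + 956·253.47 + 1151·737.83 + 1010·240.30) / 4137
= 1832104.85 / 4137 = 442.8583... → 442.86.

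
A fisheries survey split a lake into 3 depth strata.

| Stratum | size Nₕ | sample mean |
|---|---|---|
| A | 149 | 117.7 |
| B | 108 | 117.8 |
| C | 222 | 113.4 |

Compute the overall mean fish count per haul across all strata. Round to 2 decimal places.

N = 149 + 108 + 222 = 479.
Weight each subgroup mean by Nₕ/N and sum.
Σ Nₕx̄ₕ = 149·117.7 + 108·117.8 + 222·113.4 = 17537.3 + 12722.4 + 25174.8 = 55434.5.
Divide by N: 55434.5 / 479 = 115.7296... → 115.73.

115.73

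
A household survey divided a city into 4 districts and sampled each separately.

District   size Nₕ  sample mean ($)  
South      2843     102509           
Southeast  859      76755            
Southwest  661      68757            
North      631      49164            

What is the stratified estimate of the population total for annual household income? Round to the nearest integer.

South: 2843·102509 = 291433087
Southeast: 859·76755 = 65932545
Southwest: 661·68757 = 45448377
North: 631·49164 = 31022484
τ̂ = Σ Nₕx̄ₕ = 433836493.

433836493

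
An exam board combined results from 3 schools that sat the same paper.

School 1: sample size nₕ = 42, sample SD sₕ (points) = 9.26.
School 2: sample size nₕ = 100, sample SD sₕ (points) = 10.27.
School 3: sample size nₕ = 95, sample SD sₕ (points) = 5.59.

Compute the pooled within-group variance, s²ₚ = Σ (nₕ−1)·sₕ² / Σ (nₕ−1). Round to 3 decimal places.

72.200

Degrees of freedom: 41 + 99 + 94 = 234.
Σ(nₕ−1)sₕ² = 41·85.7476 + 99·105.4729 + 94·31.2481 = 16894.7901.
s²ₚ = 16894.7901 / 234 = 72.19996... → 72.200.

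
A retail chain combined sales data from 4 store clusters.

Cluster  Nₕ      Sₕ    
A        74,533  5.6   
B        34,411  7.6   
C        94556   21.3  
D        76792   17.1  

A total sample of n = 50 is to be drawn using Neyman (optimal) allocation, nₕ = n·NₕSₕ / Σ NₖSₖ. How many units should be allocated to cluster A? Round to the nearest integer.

A: NₕSₕ = 74533·5.6 = 417384.8
B: NₕSₕ = 34411·7.6 = 261523.6
C: NₕSₕ = 94556·21.3 = 2014042.8
D: NₕSₕ = 76792·17.1 = 1313143.2
Σ NₕSₕ = 4006094.4.
n_A = 50·417384.8/4006094.4 = 5.209... → 5.

5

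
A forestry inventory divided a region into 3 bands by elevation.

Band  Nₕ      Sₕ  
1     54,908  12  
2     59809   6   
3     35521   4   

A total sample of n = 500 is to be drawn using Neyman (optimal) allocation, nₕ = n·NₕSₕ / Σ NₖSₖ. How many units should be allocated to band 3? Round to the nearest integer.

61

Σ NₕSₕ = 54908·12 + 59809·6 + 35521·4 = 1159834.
Share for 3: 142084/1159834 = 0.12250.
n_3 = 500 × 0.12250 = 61.252... → 61.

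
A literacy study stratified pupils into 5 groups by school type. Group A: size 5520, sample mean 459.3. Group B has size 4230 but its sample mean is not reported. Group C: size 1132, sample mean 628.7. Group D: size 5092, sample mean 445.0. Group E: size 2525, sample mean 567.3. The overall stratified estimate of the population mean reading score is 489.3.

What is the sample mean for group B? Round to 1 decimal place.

497.9

N = 5520 + 4230 + 1132 + 5092 + 2525 = 18499.
Overall total = μ·N = 489.3·18499 = 9051560.7.
Subtract the known strata: 5520·459.3 + 1132·628.7 + 5092·445.0 + 2525·567.3 = 6945396.9.
Remaining total for group B: 9051560.7 − 6945396.9 = 2106163.8.
Divide by its size: 2106163.8 / 4230 = 497.911... → 497.9.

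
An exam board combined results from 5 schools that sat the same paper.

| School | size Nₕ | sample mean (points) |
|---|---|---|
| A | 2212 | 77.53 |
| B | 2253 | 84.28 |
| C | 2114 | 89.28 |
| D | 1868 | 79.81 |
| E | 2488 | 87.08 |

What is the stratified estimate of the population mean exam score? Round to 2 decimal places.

x̄_st = (Σ Nₕx̄ₕ) / (Σ Nₕ) = (2212·77.53 + 2253·84.28 + 2114·89.28 + 1868·79.81 + 2488·87.08) / 10935
= 915857.24 / 10935 = 83.7547... → 83.75.

83.75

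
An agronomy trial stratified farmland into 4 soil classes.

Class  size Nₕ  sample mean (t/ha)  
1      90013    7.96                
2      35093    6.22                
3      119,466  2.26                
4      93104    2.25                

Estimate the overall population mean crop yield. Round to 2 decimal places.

4.19

x̄_st = (Σ Nₕx̄ₕ) / (Σ Nₕ) = (90013·7.96 + 35093·6.22 + 119466·2.26 + 93104·2.25) / 337676
= 1414259.1 / 337676 = 4.1882... → 4.19.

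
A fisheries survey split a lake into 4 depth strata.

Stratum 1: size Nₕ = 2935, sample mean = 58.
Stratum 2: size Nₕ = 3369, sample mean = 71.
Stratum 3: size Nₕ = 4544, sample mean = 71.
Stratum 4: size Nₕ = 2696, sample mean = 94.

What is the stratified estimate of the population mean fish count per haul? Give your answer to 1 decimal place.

N = 2935 + 3369 + 4544 + 2696 = 13544.
The stratified mean weights each stratum mean by its population share Nₕ/N.
Σ Nₕx̄ₕ = 2935·58 + 3369·71 + 4544·71 + 2696·94 = 170230 + 239199 + 322624 + 253424 = 985477.
Divide by N: 985477 / 13544 = 72.761... → 72.8.

72.8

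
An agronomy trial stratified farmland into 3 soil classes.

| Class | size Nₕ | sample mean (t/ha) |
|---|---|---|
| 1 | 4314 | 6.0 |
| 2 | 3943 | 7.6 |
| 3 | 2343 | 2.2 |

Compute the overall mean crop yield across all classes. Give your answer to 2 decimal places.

5.76

x̄_st = (Σ Nₕx̄ₕ) / (Σ Nₕ) = (4314·6.0 + 3943·7.6 + 2343·2.2) / 10600
= 61005.4 / 10600 = 5.7552... → 5.76.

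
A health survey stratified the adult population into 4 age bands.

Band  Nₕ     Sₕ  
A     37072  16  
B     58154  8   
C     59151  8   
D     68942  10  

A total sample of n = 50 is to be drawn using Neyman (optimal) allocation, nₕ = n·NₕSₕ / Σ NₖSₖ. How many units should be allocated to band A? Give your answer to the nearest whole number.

13

A: NₕSₕ = 37072·16 = 593152
B: NₕSₕ = 58154·8 = 465232
C: NₕSₕ = 59151·8 = 473208
D: NₕSₕ = 68942·10 = 689420
Σ NₕSₕ = 2221012.
n_A = 50·593152/2221012 = 13.353... → 13.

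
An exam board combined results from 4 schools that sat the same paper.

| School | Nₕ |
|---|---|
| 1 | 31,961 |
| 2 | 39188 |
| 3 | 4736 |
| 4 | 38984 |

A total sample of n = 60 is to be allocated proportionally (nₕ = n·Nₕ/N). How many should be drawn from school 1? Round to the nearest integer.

17

N = 31961 + 39188 + 4736 + 38984 = 114869.
n_1 = 60·31961/114869 = 16.694... → 17.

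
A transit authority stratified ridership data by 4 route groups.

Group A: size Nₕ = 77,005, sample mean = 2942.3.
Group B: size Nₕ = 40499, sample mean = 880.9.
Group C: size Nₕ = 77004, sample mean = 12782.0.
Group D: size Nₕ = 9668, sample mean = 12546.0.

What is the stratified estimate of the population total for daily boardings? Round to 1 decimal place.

A: 77005·2942.3 = 226571811.5
B: 40499·880.9 = 35675569.1
C: 77004·12782.0 = 984265128
D: 9668·12546.0 = 121294728
τ̂ = Σ Nₕx̄ₕ = 1367807236.6.

1367807236.6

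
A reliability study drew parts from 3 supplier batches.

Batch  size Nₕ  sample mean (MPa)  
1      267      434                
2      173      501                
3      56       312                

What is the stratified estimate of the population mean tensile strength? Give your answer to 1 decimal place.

443.6

x̄_st = (Σ Nₕx̄ₕ) / (Σ Nₕ) = (267·434 + 173·501 + 56·312) / 496
= 220023 / 496 = 443.595... → 443.6.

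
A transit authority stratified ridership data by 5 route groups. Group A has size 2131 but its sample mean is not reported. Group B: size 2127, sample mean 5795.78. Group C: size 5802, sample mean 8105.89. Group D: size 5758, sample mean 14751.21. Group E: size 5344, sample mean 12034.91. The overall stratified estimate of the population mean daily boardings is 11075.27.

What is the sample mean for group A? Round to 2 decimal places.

N = 2131 + 2127 + 5802 + 5758 + 5344 = 21162.
Overall total = μ·N = 11075.27·21162 = 234374863.74.
Subtract the known strata: 2127·5795.78 + 5802·8105.89 + 5758·14751.21 + 5344·12034.91 = 208610024.06.
Remaining total for group A: 234374863.74 − 208610024.06 = 25764839.68.
Divide by its size: 25764839.68 / 2131 = 12090.4926... → 12090.49.

12090.49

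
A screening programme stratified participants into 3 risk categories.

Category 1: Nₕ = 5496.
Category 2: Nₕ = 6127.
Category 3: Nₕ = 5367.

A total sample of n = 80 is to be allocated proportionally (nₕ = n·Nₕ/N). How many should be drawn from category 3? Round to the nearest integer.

N = 5496 + 6127 + 5367 = 16990.
n_3 = 80·5367/16990 = 25.271... → 25.

25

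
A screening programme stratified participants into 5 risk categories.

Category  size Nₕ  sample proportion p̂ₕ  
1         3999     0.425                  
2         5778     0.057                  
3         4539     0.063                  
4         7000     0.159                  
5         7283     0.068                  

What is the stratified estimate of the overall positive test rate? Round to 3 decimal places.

0.137

N = 3999 + 5778 + 4539 + 7000 + 7283 = 28599.
Overall proportion = Σ (Nₕ/N)·p̂ₕ.
Σ Nₕp̂ₕ = 1699.575 + 329.346 + 285.957 + 1113 + 495.244 = 3923.122.
3923.122 / 28599 = 0.13718... → 0.137.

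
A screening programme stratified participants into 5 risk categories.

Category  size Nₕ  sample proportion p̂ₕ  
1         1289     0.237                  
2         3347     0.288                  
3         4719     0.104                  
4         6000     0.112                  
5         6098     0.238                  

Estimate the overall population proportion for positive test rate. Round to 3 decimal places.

0.181

Wₕ = Nₕ/N with N = 21453: 0.0601, 0.1560, 0.2200, 0.2797, 0.2842.
p̂_st = 0.0601·0.237 + 0.1560·0.288 + 0.2200·0.104 + 0.2797·0.112 + 0.2842·0.238 ≈ 0.18102... → 0.181.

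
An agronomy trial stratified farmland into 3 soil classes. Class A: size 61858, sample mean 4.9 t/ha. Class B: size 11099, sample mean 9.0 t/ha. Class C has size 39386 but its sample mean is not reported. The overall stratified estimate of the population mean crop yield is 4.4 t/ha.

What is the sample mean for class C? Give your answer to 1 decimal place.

Σ Nₕx̄ₕ = N·μ, so 39386·x̄_C = 112343·4.4 − (61858·4.9 + 11099·9.0).
= 494309.2 − 402995.2 = 91314.
x̄_C = 91314 / 39386 = 2.318... → 2.3.

2.3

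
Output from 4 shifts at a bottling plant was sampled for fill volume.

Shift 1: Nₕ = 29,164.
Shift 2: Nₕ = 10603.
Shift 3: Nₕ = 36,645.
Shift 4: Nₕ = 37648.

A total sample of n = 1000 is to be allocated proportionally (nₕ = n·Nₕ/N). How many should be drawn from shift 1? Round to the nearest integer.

N = 29164 + 10603 + 36645 + 37648 = 114060.
n_1 = 1000·29164/114060 = 255.690... → 256.

256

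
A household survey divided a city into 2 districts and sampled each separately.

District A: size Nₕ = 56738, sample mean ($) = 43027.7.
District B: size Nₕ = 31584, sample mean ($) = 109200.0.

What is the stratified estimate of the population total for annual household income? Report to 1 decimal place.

5890278442.6

Estimate total by summing Nₕ·x̄ₕ over strata.
56738·43027.7 + 31584·109200.0 = 2441305642.6 + 3448972800 = 5890278442.6.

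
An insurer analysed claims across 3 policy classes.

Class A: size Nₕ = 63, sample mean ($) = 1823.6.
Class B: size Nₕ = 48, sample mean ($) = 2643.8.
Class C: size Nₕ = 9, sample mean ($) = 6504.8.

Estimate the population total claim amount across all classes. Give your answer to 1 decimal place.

Population total = Σ Nₕ·x̄ₕ (each stratum's size times its mean).
63·1823.6 + 48·2643.8 + 9·6504.8 = 114886.8 + 126902.4 + 58543.2 = 300332.4.

300332.4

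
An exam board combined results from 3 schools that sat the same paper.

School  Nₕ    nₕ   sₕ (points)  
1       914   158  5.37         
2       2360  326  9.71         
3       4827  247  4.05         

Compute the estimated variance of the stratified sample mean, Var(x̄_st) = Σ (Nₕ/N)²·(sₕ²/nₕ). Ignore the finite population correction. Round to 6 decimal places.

0.050446

N = 8101. Term for each stratum: Wₕ²sₕ²/nₕ.
Var(x̄_st) = 0.002323307 + 0.024545258 + 0.023577102 = 0.050445667 → 0.050446.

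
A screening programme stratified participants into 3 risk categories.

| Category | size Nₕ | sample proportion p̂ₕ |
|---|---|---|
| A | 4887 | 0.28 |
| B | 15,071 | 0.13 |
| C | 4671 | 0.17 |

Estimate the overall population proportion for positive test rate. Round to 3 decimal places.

0.167

N = 4887 + 15071 + 4671 = 24629.
Overall proportion = Σ (Nₕ/N)·p̂ₕ.
Σ Nₕp̂ₕ = 1368.36 + 1959.23 + 794.07 = 4121.66.
4121.66 / 24629 = 0.16735... → 0.167.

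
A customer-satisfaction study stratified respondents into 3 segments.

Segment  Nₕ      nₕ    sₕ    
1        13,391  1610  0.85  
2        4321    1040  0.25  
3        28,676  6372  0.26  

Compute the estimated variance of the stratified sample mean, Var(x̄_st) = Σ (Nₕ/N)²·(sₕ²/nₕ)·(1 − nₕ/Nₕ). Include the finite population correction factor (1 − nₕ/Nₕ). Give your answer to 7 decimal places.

0.0000364

N = 46388; Wₕ = Nₕ/N.
segment 1: (13391/46388)²·0.85²/1610·(1 − 1610/13391) = 0.0000329000
segment 2: (4321/46388)²·0.25²/1040·(1 − 1040/4321) = 0.0000003959
segment 3: (28676/46388)²·0.26²/6372·(1 − 6372/28676) = 0.0000031533
Sum = 0.0000364492 → 0.0000364.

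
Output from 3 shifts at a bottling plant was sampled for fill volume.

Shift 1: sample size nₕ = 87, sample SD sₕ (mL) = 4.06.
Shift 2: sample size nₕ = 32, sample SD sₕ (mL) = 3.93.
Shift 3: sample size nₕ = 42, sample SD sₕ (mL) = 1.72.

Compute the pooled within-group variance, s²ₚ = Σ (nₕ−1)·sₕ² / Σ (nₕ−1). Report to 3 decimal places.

1: (87−1)·4.06² = 86·16.4836 = 1417.5896
2: (32−1)·3.93² = 31·15.4449 = 478.7919
3: (42−1)·1.72² = 41·2.9584 = 121.2944
Numerator = 2017.6759; denominator = Σ(nₕ−1) = 158.
s²ₚ = 2017.6759/158 = 12.77010... → 12.770.

12.770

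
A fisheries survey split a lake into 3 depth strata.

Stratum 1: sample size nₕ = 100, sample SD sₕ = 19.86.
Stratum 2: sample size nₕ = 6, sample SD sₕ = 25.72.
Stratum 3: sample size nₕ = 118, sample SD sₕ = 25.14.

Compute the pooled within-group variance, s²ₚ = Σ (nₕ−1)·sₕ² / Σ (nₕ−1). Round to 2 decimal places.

Degrees of freedom: 99 + 5 + 117 = 221.
Σ(nₕ−1)sₕ² = 99·394.4196 + 5·661.5184 + 117·632.0196 = 116301.4256.
s²ₚ = 116301.4256 / 221 = 526.2508... → 526.25.

526.25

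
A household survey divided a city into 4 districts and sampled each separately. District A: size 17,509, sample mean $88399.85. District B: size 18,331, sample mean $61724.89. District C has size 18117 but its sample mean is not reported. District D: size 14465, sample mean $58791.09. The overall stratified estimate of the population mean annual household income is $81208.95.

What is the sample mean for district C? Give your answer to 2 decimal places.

N = 17509 + 18331 + 18117 + 14465 = 68422.
Overall total = μ·N = 81208.95·68422 = 5556478776.9.
Subtract the known strata: 17509·88399.85 + 18331·61724.89 + 14465·58791.09 = 3529685049.09.
Remaining total for district C: 5556478776.9 − 3529685049.09 = 2026793727.81.
Divide by its size: 2026793727.81 / 18117 = 111872.4804... → 111872.48.

111872.48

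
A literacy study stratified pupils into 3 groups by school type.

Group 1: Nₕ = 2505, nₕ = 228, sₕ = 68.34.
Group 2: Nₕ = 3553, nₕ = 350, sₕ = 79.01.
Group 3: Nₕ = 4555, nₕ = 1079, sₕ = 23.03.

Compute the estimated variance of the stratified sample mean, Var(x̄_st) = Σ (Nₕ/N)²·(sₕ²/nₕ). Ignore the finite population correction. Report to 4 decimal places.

N = 10613; Wₕ = Nₕ/N.
group 1: (2505/10613)²·68.34²/228 = 1.1411802
group 2: (3553/10613)²·79.01²/350 = 1.9989879
group 3: (4555/10613)²·23.03²/1079 = 0.0905455
Sum = 3.2307136 → 3.2307.

3.2307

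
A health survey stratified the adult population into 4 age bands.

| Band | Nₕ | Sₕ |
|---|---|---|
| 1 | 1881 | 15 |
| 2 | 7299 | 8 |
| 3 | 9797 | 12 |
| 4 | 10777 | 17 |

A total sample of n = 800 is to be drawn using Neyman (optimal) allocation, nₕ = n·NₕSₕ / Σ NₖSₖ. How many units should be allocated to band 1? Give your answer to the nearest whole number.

58

Σ NₕSₕ = 1881·15 + 7299·8 + 9797·12 + 10777·17 = 387380.
Share for 1: 28215/387380 = 0.07284.
n_1 = 800 × 0.07284 = 58.268... → 58.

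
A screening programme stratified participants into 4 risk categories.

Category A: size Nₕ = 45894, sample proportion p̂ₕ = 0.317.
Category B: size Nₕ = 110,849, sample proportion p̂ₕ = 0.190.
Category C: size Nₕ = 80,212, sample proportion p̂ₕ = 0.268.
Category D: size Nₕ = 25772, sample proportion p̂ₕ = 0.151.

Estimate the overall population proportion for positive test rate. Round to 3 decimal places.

0.232

N = 45894 + 110849 + 80212 + 25772 = 262727.
Overall proportion = Σ (Nₕ/N)·p̂ₕ.
Σ Nₕp̂ₕ = 14548.398 + 21061.31 + 21496.816 + 3891.572 = 60998.096.
60998.096 / 262727 = 0.23217... → 0.232.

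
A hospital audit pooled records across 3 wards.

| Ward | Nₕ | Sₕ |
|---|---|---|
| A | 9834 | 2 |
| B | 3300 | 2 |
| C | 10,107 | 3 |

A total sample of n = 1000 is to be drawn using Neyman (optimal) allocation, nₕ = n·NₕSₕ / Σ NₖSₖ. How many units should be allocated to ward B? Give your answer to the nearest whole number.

A: NₕSₕ = 9834·2 = 19668
B: NₕSₕ = 3300·2 = 6600
C: NₕSₕ = 10107·3 = 30321
Σ NₕSₕ = 56589.
n_B = 1000·6600/56589 = 116.630... → 117.

117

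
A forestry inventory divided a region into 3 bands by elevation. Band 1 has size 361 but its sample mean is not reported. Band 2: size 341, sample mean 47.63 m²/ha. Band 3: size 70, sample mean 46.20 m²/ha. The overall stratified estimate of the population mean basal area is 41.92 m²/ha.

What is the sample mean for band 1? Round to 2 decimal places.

Σ Nₕx̄ₕ = N·μ, so 361·x̄_1 = 772·41.92 − (341·47.63 + 70·46.20).
= 32362.24 − 19475.83 = 12886.41.
x̄_1 = 12886.41 / 361 = 35.6964... → 35.70.

35.70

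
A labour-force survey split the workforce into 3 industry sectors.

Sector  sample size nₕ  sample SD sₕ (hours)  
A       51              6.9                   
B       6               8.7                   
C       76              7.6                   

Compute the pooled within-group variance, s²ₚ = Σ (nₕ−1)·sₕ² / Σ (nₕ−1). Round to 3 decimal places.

Degrees of freedom: 50 + 5 + 75 = 130.
Σ(nₕ−1)sₕ² = 50·47.61 + 5·75.69 + 75·57.76 = 7090.95.
s²ₚ = 7090.95 / 130 = 54.54577... → 54.546.

54.546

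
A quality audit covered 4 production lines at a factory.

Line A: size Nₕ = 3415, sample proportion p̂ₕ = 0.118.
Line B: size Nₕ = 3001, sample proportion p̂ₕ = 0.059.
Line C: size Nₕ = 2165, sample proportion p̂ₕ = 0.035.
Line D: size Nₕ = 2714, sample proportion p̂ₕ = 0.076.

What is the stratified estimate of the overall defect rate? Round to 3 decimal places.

Wₕ = Nₕ/N with N = 11295: 0.3023, 0.2657, 0.1917, 0.2403.
p̂_st = 0.3023·0.118 + 0.2657·0.059 + 0.1917·0.035 + 0.2403·0.076 ≈ 0.07632... → 0.076.

0.076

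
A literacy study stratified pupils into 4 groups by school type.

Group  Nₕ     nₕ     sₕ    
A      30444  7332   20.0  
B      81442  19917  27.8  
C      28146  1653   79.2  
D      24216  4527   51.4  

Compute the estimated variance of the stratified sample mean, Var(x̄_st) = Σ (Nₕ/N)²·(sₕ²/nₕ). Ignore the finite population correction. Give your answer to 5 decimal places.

0.13553

N = 164248; Wₕ = Nₕ/N.
group A: (30444/164248)²·20.0²/7332 = 0.00187431
group B: (81442/164248)²·27.8²/19917 = 0.00954031
group C: (28146/164248)²·79.2²/1653 = 0.11143220
group D: (24216/164248)²·51.4²/4527 = 0.01268587
Sum = 0.13553269 → 0.13553.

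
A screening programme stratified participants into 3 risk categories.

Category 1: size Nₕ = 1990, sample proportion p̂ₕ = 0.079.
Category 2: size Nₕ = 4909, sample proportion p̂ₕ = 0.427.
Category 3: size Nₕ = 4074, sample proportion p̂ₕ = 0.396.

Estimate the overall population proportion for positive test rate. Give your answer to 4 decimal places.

Wₕ = Nₕ/N with N = 10973: 0.1814, 0.4474, 0.3713.
p̂_st = 0.1814·0.079 + 0.4474·0.427 + 0.3713·0.396 ≈ 0.352379... → 0.3524.

0.3524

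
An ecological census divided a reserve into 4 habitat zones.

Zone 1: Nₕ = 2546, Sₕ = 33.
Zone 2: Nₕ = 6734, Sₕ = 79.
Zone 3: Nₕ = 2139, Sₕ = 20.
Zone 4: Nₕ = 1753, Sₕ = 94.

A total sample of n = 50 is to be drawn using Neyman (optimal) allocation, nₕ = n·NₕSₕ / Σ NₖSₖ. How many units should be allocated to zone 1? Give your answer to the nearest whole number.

5

Σ NₕSₕ = 2546·33 + 6734·79 + 2139·20 + 1753·94 = 823566.
Share for 1: 84018/823566 = 0.10202.
n_1 = 50 × 0.10202 = 5.101... → 5.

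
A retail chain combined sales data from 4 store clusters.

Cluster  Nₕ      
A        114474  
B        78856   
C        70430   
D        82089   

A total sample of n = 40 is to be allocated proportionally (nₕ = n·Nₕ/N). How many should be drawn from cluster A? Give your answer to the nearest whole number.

Share of cluster A = 114474/345849 = 0.33099.
Allocate 40 × 0.33099 = 13.240... → 13.

13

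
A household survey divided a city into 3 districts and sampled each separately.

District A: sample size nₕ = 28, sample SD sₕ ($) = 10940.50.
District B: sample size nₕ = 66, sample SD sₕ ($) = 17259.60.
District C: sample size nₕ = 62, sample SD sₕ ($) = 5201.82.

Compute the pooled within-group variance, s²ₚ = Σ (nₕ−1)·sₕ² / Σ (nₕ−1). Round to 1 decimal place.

A: (28−1)·10940.50² = 27·119694540.25 = 3231752586.75
B: (66−1)·17259.60² = 65·297893792.16 = 19363096490.4
C: (62−1)·5201.82² = 61·27058931.3124 = 1650594810.0564
Numerator = 24245443887.2064; denominator = Σ(nₕ−1) = 153.
s²ₚ = 24245443887.2064/153 = 158466953.511... → 158466953.5.

158466953.5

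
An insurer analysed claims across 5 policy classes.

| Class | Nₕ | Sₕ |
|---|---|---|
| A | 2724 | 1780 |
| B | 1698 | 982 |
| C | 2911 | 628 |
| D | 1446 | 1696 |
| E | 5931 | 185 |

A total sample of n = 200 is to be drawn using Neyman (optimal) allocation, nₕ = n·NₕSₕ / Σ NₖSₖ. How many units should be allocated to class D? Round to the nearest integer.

A: NₕSₕ = 2724·1780 = 4848720
B: NₕSₕ = 1698·982 = 1667436
C: NₕSₕ = 2911·628 = 1828108
D: NₕSₕ = 1446·1696 = 2452416
E: NₕSₕ = 5931·185 = 1097235
Σ NₕSₕ = 11893915.
n_D = 200·2452416/11893915 = 41.238... → 41.

41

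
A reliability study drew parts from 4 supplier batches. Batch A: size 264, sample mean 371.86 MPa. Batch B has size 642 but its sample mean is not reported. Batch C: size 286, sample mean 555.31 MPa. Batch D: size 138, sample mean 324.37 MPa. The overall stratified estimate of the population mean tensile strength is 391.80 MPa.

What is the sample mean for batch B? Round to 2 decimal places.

N = 264 + 642 + 286 + 138 = 1330.
Overall total = μ·N = 391.80·1330 = 521094.
Subtract the known strata: 264·371.86 + 286·555.31 + 138·324.37 = 301752.76.
Remaining total for batch B: 521094 − 301752.76 = 219341.24.
Divide by its size: 219341.24 / 642 = 341.6530... → 341.65.

341.65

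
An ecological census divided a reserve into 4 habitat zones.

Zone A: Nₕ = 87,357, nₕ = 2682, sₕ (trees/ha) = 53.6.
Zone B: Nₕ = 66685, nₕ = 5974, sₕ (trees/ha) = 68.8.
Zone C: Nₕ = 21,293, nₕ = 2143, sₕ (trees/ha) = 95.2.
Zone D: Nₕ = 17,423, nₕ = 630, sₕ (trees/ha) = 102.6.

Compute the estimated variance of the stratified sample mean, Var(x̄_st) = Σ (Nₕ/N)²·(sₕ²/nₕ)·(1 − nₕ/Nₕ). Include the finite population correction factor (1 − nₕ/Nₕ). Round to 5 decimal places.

N = 192758; Wₕ = Nₕ/N.
zone A: (87357/192758)²·53.6²/2682·(1 − 2682/87357) = 0.21325484
zone B: (66685/192758)²·68.8²/5974·(1 − 5974/66685) = 0.08633410
zone C: (21293/192758)²·95.2²/2143·(1 − 2143/21293) = 0.04641224
zone D: (17423/192758)²·102.6²/630·(1 − 630/17423) = 0.13157718
Sum = 0.47757836 → 0.47758.

0.47758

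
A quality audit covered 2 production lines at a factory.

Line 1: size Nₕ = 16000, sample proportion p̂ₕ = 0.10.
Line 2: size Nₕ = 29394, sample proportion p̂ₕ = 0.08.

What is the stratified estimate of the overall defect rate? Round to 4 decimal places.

0.0870

N = 16000 + 29394 = 45394.
Overall proportion = Σ (Nₕ/N)·p̂ₕ.
Σ Nₕp̂ₕ = 1600 + 2351.52 = 3951.52.
3951.52 / 45394 = 0.087049... → 0.0870.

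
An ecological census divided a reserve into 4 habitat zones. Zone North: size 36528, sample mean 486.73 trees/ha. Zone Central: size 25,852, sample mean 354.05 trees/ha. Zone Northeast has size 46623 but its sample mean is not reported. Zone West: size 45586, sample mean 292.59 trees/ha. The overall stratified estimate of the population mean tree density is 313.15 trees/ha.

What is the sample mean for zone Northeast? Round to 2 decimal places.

174.58

N = 36528 + 25852 + 46623 + 45586 = 154589.
Overall total = μ·N = 313.15·154589 = 48409545.35.
Subtract the known strata: 36528·486.73 + 25852·354.05 + 45586·292.59 = 40270181.78.
Remaining total for zone Northeast: 48409545.35 − 40270181.78 = 8139363.57.
Divide by its size: 8139363.57 / 46623 = 174.5783... → 174.58.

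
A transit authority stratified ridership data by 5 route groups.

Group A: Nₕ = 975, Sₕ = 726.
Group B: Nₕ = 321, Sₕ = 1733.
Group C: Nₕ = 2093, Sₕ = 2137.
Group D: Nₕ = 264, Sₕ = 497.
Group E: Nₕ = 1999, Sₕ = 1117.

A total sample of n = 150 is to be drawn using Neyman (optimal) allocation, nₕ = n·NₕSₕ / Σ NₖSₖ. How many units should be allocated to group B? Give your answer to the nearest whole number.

A: NₕSₕ = 975·726 = 707850
B: NₕSₕ = 321·1733 = 556293
C: NₕSₕ = 2093·2137 = 4472741
D: NₕSₕ = 264·497 = 131208
E: NₕSₕ = 1999·1117 = 2232883
Σ NₕSₕ = 8100975.
n_B = 150·556293/8100975 = 10.300... → 10.

10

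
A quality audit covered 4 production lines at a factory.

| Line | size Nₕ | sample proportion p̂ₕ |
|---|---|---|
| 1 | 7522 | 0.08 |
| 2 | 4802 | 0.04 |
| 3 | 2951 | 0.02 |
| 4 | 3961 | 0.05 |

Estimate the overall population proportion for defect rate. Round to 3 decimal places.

N = 7522 + 4802 + 2951 + 3961 = 19236.
Overall proportion = Σ (Nₕ/N)·p̂ₕ.
Σ Nₕp̂ₕ = 601.76 + 192.08 + 59.02 + 198.05 = 1050.91.
1050.91 / 19236 = 0.05463... → 0.055.

0.055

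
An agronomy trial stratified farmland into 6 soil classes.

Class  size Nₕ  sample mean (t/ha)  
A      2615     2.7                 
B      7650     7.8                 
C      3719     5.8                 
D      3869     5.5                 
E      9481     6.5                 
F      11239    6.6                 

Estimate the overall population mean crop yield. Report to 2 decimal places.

N = 2615 + 7650 + 3719 + 3869 + 9481 + 11239 = 38573.
The stratified mean weights each stratum mean by its population share Nₕ/N.
Σ Nₕx̄ₕ = 2615·2.7 + 7650·7.8 + 3719·5.8 + 3869·5.5 + 9481·6.5 + 11239·6.6 = 7060.5 + 59670 + 21570.2 + 21279.5 + 61626.5 + 74177.4 = 245384.1.
Divide by N: 245384.1 / 38573 = 6.3616... → 6.36.

6.36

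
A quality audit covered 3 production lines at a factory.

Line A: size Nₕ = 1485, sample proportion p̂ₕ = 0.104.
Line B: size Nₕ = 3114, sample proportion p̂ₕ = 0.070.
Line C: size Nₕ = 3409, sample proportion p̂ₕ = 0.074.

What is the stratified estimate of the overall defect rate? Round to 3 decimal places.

N = 1485 + 3114 + 3409 = 8008.
Overall proportion = Σ (Nₕ/N)·p̂ₕ.
Σ Nₕp̂ₕ = 154.44 + 217.98 + 252.266 = 624.686.
624.686 / 8008 = 0.07801... → 0.078.

0.078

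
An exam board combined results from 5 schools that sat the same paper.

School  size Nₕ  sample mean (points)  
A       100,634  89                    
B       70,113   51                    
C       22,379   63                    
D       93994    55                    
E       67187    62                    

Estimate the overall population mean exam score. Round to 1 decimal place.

N = 354307; weights Wₕ = Nₕ/N = (0.2840, 0.1979, 0.0632, 0.2653, 0.1896).
x̄_st = Σ Wₕ·x̄ₕ = 0.2840·89 + 0.1979·51 + 0.0632·63 + 0.2653·55 + 0.1896·62 ≈ 65.698...
→ 65.7.

65.7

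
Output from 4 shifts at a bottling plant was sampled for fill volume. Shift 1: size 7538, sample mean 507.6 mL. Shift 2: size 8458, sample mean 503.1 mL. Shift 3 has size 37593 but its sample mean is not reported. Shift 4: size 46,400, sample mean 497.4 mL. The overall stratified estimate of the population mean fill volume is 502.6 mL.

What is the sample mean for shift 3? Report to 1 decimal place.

Σ Nₕx̄ₕ = N·μ, so 37593·x̄_3 = 99989·502.6 − (7538·507.6 + 8458·503.1 + 46400·497.4).
= 50254471.4 − 31160868.6 = 19093602.8.
x̄_3 = 19093602.8 / 37593 = 507.903... → 507.9.

507.9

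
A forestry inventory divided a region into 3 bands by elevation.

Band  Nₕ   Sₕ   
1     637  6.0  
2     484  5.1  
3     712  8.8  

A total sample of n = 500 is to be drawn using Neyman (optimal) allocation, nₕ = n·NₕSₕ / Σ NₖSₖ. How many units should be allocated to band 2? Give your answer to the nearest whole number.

98

1: NₕSₕ = 637·6.0 = 3822
2: NₕSₕ = 484·5.1 = 2468.4
3: NₕSₕ = 712·8.8 = 6265.6
Σ NₕSₕ = 12556.
n_2 = 500·2468.4/12556 = 98.296... → 98.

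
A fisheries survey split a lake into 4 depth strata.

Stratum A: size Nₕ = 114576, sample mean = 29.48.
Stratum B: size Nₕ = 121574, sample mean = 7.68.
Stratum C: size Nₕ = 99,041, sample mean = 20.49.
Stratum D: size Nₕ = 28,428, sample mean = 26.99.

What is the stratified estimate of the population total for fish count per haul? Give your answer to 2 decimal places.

7108010.61

Population total = Σ Nₕ·x̄ₕ (each stratum's size times its mean).
114576·29.48 + 121574·7.68 + 99041·20.49 + 28428·26.99 = 3377700.48 + 933688.32 + 2029350.09 + 767271.72 = 7108010.61.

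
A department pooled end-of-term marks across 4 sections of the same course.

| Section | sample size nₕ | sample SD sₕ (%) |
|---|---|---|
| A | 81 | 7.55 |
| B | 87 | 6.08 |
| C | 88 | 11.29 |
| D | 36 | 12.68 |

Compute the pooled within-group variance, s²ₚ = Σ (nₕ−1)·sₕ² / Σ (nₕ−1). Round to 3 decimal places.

84.917

A: (81−1)·7.55² = 80·57.0025 = 4560.2
B: (87−1)·6.08² = 86·36.9664 = 3179.1104
C: (88−1)·11.29² = 87·127.4641 = 11089.3767
D: (36−1)·12.68² = 35·160.7824 = 5627.384
Numerator = 24456.0711; denominator = Σ(nₕ−1) = 288.
s²ₚ = 24456.0711/288 = 84.91691... → 84.917.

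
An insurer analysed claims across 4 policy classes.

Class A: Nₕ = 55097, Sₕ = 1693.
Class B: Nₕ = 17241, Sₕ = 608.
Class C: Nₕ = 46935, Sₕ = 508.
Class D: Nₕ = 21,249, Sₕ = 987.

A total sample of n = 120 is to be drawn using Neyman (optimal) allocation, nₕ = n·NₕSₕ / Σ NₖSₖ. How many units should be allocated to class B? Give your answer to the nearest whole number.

8

A: NₕSₕ = 55097·1693 = 93279221
B: NₕSₕ = 17241·608 = 10482528
C: NₕSₕ = 46935·508 = 23842980
D: NₕSₕ = 21249·987 = 20972763
Σ NₕSₕ = 148577492.
n_B = 120·10482528/148577492 = 8.466... → 8.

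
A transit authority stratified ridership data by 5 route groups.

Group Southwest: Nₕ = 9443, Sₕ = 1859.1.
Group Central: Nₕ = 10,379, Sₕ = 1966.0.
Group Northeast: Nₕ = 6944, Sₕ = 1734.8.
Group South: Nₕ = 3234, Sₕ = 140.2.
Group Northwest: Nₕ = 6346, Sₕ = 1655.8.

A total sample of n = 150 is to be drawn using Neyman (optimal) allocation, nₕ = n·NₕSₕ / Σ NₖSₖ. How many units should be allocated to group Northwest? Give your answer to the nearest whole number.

26

Σ NₕSₕ = 9443·1859.1 + 10379·1966.0 + 6944·1734.8 + 3234·140.2 + 6346·1655.8 = 60968160.1.
Share for Northwest: 10507706.8/60968160.1 = 0.17235.
n_Northwest = 150 × 0.17235 = 25.852... → 26.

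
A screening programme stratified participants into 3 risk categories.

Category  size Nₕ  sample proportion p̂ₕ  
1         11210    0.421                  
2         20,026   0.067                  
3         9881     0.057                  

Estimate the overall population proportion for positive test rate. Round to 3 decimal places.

N = 11210 + 20026 + 9881 = 41117.
Overall proportion = Σ (Nₕ/N)·p̂ₕ.
Σ Nₕp̂ₕ = 4719.41 + 1341.742 + 563.217 = 6624.369.
6624.369 / 41117 = 0.16111... → 0.161.

0.161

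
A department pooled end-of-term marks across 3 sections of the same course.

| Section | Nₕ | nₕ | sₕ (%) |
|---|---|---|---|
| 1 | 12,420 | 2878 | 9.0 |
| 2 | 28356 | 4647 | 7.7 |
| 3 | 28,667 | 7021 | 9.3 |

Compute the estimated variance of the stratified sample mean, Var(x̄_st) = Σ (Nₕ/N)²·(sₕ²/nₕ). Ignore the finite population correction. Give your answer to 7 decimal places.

0.0051269

N = 69443; Wₕ = Nₕ/N.
section 1: (12420/69443)²·9.0²/2878 = 0.0009002859
section 2: (28356/69443)²·7.7²/4647 = 0.0021273638
section 3: (28667/69443)²·9.3²/7021 = 0.0020992998
Sum = 0.0051269496 → 0.0051269.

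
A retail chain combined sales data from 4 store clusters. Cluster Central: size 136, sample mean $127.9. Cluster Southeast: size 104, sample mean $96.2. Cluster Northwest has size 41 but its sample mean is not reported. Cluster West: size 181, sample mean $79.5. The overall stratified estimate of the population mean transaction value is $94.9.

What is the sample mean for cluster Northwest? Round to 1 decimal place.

50.1

N = 136 + 104 + 41 + 181 = 462.
Overall total = μ·N = 94.9·462 = 43843.8.
Subtract the known strata: 136·127.9 + 104·96.2 + 181·79.5 = 41788.7.
Remaining total for cluster Northwest: 43843.8 − 41788.7 = 2055.1.
Divide by its size: 2055.1 / 41 = 50.124... → 50.1.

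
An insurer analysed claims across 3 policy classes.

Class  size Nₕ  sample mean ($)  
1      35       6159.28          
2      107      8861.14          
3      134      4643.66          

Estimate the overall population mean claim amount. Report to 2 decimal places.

6470.90

x̄_st = (Σ Nₕx̄ₕ) / (Σ Nₕ) = (35·6159.28 + 107·8861.14 + 134·4643.66) / 276
= 1785967.22 / 276 = 6470.8957... → 6470.90.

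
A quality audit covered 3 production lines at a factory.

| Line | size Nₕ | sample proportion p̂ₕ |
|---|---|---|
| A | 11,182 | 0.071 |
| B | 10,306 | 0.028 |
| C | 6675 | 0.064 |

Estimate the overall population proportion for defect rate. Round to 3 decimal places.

0.054

N = 11182 + 10306 + 6675 = 28163.
Overall proportion = Σ (Nₕ/N)·p̂ₕ.
Σ Nₕp̂ₕ = 793.922 + 288.568 + 427.2 = 1509.69.
1509.69 / 28163 = 0.05361... → 0.054.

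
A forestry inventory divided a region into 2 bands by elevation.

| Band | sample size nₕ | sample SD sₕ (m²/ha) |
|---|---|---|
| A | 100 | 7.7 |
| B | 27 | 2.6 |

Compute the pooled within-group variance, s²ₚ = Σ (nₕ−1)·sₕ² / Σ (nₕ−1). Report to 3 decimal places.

48.364

Degrees of freedom: 99 + 26 = 125.
Σ(nₕ−1)sₕ² = 99·59.29 + 26·6.76 = 6045.47.
s²ₚ = 6045.47 / 125 = 48.36376 → 48.364.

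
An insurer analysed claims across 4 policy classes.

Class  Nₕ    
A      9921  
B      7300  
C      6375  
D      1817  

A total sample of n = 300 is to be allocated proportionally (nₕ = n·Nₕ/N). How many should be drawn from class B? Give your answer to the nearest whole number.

N = 9921 + 7300 + 6375 + 1817 = 25413.
n_B = 300·7300/25413 = 86.176... → 86.

86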